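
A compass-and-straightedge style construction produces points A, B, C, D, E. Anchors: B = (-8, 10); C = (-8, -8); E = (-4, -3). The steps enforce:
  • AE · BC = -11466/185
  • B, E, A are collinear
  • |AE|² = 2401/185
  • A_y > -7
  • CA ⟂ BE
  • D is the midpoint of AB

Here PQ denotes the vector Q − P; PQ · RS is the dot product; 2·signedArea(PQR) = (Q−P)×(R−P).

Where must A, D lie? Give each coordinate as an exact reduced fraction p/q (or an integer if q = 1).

1. A_x = -544/185  [B, E, A are collinear ∩ CA ⟂ BE]
2. A_y = -1192/185  [B, E, A are collinear ∩ CA ⟂ BE]
   → A = (-544/185, -1192/185)
3. D_x = -1012/185  [D is the midpoint of AB]
4. D_y = 329/185  [D is the midpoint of AB]
   → D = (-1012/185, 329/185)

A = (-544/185, -1192/185)
D = (-1012/185, 329/185)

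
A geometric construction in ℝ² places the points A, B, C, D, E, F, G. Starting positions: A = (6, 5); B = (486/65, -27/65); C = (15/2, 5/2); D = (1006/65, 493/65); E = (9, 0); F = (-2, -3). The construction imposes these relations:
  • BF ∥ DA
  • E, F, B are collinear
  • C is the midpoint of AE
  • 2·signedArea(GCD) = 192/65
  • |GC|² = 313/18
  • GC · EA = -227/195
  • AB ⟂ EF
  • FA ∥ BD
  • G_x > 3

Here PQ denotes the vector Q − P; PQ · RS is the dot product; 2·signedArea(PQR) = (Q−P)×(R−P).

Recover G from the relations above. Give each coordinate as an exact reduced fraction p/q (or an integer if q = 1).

G = (746/195, 103/195)

1. G_x = 746/195  [2·signedArea(GCD) = 192/65 ∩ GC · EA = -227/195]
2. G_y = 103/195  [2·signedArea(GCD) = 192/65 ∩ GC · EA = -227/195]
   → G = (746/195, 103/195)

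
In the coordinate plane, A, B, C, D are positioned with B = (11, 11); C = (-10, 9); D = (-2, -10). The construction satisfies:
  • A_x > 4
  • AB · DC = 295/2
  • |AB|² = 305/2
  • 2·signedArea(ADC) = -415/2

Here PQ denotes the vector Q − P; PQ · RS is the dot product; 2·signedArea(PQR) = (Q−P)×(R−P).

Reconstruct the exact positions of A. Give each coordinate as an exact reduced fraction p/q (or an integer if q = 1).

A = (9/2, 1/2)

1. A_x = 9/2  [2·signedArea(ADC) = -415/2 ∩ AB · DC = 295/2]
2. A_y = 1/2  [2·signedArea(ADC) = -415/2 ∩ AB · DC = 295/2]
   → A = (9/2, 1/2)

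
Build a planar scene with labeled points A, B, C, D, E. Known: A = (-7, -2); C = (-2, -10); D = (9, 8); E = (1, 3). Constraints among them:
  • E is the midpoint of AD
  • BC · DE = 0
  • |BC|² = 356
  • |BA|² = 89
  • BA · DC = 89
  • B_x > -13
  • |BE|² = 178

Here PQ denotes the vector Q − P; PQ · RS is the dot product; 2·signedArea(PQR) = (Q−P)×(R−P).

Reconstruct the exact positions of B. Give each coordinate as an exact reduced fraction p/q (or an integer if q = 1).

B = (-12, 6)

1. B_x = -12  [BC · DE = 0 ∩ BA · DC = 89]
2. B_y = 6  [BC · DE = 0 ∩ BA · DC = 89]
   → B = (-12, 6)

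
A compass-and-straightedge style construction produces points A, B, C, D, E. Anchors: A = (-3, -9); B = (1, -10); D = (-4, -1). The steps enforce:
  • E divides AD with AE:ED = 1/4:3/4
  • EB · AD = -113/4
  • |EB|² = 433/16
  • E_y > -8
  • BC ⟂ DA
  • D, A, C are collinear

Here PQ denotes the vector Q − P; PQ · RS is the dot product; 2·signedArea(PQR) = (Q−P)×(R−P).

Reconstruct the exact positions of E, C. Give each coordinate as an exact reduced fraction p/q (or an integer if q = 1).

1. E_x = -13/4  [E divides AD with AE:ED = 1/4:3/4]
2. E_y = -7  [E divides AD with AE:ED = 1/4:3/4]
   → E = (-13/4, -7)
3. C_x = -183/65  [D, A, C are collinear ∩ BC ⟂ DA]
4. C_y = -681/65  [D, A, C are collinear ∩ BC ⟂ DA]
   → C = (-183/65, -681/65)

C = (-183/65, -681/65)
E = (-13/4, -7)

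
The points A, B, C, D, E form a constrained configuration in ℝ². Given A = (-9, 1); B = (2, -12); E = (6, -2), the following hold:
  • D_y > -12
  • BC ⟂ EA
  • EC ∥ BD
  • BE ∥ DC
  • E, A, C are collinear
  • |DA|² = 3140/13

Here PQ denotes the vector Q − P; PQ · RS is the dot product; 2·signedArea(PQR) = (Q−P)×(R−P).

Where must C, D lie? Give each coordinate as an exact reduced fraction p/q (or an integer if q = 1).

1. C_x = 53/13  [E, A, C are collinear ∩ BC ⟂ EA]
2. C_y = -21/13  [E, A, C are collinear ∩ BC ⟂ EA]
   → C = (53/13, -21/13)
3. D_x = 1/13  [BE ∥ DC ∩ EC ∥ BD]
4. D_y = -151/13  [BE ∥ DC ∩ EC ∥ BD]
   → D = (1/13, -151/13)

C = (53/13, -21/13)
D = (1/13, -151/13)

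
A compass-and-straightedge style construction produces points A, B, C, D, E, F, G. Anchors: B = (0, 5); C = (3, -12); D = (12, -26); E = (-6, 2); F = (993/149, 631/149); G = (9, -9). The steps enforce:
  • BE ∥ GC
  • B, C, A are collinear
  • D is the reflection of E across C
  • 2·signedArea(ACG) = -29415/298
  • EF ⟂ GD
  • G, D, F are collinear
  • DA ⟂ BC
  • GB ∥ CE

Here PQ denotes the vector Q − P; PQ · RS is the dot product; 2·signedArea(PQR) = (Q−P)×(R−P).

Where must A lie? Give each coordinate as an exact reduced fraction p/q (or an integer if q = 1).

1. A_x = 1689/298  [B, C, A are collinear ∩ DA ⟂ BC]
2. A_y = -8081/298  [B, C, A are collinear ∩ DA ⟂ BC]
   → A = (1689/298, -8081/298)

A = (1689/298, -8081/298)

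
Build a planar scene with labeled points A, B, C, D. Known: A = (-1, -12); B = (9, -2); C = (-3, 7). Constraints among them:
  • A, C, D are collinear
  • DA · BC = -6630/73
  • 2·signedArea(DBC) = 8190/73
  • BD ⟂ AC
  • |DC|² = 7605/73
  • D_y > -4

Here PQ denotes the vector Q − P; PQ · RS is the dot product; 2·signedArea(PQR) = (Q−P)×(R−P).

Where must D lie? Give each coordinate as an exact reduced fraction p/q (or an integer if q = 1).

D = (-141/73, -230/73)

1. D_x = -141/73  [A, C, D are collinear ∩ BD ⟂ AC]
2. D_y = -230/73  [A, C, D are collinear ∩ BD ⟂ AC]
   → D = (-141/73, -230/73)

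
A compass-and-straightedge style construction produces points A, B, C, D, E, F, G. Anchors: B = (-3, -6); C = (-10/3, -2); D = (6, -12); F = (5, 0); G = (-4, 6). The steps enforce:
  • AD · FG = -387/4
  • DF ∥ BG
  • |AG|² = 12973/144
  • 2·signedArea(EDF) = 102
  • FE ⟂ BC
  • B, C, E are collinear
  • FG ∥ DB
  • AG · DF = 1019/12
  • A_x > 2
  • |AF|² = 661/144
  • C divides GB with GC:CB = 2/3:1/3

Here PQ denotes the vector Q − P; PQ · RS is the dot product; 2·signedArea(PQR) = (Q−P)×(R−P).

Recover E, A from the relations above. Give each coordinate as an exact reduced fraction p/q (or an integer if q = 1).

1. E_x = -499/145  [B, C, E are collinear ∩ FE ⟂ BC]
2. E_y = -102/145  [B, C, E are collinear ∩ FE ⟂ BC]
   → E = (-499/145, -102/145)
3. A_x = 35/12  [AG · DF = 1019/12 ∩ AD · FG = -387/4]
4. A_y = -1/2  [AG · DF = 1019/12 ∩ AD · FG = -387/4]
   → A = (35/12, -1/2)

A = (35/12, -1/2)
E = (-499/145, -102/145)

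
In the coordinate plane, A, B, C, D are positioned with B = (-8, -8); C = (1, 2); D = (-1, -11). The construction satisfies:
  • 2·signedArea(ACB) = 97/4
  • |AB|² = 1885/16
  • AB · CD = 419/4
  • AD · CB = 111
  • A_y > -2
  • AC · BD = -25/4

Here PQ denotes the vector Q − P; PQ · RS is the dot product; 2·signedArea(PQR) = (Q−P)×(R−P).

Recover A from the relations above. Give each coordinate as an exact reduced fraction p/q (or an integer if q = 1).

1. A_x = 1/2  [AD · CB = 111 ∩ 2·signedArea(ACB) = 97/4]
2. A_y = -5/4  [AD · CB = 111 ∩ 2·signedArea(ACB) = 97/4]
   → A = (1/2, -5/4)

A = (1/2, -5/4)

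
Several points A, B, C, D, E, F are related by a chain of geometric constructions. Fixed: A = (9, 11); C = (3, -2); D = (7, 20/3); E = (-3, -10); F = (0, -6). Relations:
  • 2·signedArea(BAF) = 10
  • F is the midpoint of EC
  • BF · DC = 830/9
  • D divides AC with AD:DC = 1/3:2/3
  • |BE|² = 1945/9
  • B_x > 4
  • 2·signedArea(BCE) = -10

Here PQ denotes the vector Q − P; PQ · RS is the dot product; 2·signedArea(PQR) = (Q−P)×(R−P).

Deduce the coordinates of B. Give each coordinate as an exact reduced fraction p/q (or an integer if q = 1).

B = (5, 7/3)

1. B_x = 5  [2·signedArea(BAF) = 10 ∩ 2·signedArea(BCE) = -10]
2. B_y = 7/3  [2·signedArea(BAF) = 10 ∩ 2·signedArea(BCE) = -10]
   → B = (5, 7/3)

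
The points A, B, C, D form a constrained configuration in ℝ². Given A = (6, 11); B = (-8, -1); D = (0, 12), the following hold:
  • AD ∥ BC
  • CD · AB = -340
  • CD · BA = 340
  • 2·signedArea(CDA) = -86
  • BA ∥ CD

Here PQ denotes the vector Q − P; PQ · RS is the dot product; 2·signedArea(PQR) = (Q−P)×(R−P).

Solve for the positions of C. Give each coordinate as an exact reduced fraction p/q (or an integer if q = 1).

C = (-14, 0)

1. C_x = -14  [BA ∥ CD ∩ AD ∥ BC]
2. C_y = 0  [BA ∥ CD ∩ AD ∥ BC]
   → C = (-14, 0)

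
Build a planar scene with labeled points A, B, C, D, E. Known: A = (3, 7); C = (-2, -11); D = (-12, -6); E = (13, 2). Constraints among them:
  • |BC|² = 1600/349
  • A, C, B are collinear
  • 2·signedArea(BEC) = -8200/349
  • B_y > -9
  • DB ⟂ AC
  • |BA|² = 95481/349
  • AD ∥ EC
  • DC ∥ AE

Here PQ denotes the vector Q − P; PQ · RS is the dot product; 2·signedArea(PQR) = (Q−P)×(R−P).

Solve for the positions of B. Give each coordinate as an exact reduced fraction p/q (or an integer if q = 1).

B = (-498/349, -3119/349)

1. B_x = -498/349  [A, C, B are collinear ∩ DB ⟂ AC]
2. B_y = -3119/349  [A, C, B are collinear ∩ DB ⟂ AC]
   → B = (-498/349, -3119/349)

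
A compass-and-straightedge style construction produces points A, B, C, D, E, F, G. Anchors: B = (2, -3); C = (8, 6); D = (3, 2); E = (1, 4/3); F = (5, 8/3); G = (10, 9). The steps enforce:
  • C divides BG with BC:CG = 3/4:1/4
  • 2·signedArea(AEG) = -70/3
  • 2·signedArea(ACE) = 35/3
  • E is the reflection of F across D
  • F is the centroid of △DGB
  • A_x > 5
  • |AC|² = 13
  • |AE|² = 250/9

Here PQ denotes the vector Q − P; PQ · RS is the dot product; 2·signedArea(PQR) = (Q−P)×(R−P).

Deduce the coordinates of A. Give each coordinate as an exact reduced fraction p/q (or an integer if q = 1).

1. A_x = 6  [2·signedArea(ACE) = 35/3 ∩ 2·signedArea(AEG) = -70/3]
2. A_y = 3  [2·signedArea(ACE) = 35/3 ∩ 2·signedArea(AEG) = -70/3]
   → A = (6, 3)

A = (6, 3)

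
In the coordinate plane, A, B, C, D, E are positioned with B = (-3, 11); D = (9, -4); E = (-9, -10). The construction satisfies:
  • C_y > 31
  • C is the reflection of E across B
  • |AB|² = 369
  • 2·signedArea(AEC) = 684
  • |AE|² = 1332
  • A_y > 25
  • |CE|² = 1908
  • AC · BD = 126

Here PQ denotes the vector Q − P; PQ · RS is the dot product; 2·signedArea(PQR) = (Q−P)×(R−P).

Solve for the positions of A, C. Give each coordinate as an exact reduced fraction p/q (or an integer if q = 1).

1. C_x = 3  [C is the reflection of E across B]
2. C_y = 32  [C is the reflection of E across B]
   → C = (3, 32)
3. A_x = -15  [2·signedArea(AEC) = 684 ∩ AC · BD = 126]
4. A_y = 26  [2·signedArea(AEC) = 684 ∩ AC · BD = 126]
   → A = (-15, 26)

A = (-15, 26)
C = (3, 32)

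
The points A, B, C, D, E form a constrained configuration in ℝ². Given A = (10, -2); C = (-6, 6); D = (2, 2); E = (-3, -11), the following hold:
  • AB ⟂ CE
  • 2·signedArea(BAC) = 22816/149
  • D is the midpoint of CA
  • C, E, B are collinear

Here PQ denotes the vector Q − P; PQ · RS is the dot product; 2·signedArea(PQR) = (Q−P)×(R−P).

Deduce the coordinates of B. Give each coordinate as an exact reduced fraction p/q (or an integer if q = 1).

B = (-618/149, -670/149)

1. B_x = -618/149  [C, E, B are collinear ∩ AB ⟂ CE]
2. B_y = -670/149  [C, E, B are collinear ∩ AB ⟂ CE]
   → B = (-618/149, -670/149)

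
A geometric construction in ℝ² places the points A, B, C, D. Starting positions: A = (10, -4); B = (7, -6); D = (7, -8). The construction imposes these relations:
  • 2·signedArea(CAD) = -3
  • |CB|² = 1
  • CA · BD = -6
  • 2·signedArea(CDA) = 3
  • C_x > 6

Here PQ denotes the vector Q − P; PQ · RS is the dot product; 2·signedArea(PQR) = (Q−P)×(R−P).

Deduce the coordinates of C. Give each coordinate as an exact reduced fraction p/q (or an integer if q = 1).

1. C_x = 7  [CA · BD = -6 ∩ 2·signedArea(CAD) = -3]
2. C_y = -7  [CA · BD = -6 ∩ 2·signedArea(CAD) = -3]
   → C = (7, -7)

C = (7, -7)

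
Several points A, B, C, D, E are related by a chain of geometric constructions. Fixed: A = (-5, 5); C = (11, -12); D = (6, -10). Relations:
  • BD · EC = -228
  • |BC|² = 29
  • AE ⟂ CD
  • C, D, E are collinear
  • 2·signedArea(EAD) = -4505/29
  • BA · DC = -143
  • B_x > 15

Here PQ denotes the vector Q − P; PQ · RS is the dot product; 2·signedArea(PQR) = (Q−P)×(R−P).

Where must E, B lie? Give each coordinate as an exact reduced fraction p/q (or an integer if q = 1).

1. E_x = -251/29  [C, D, E are collinear ∩ AE ⟂ CD]
2. E_y = -120/29  [C, D, E are collinear ∩ AE ⟂ CD]
   → E = (-251/29, -120/29)
3. B_x = 16  [line -570/29·x + 228/29·y + 12312/29 = 0 ∩ |BC|² = 29]
4. B_y = -14  [line -570/29·x + 228/29·y + 12312/29 = 0 ∩ |BC|² = 29]
   → B = (16, -14)

B = (16, -14)
E = (-251/29, -120/29)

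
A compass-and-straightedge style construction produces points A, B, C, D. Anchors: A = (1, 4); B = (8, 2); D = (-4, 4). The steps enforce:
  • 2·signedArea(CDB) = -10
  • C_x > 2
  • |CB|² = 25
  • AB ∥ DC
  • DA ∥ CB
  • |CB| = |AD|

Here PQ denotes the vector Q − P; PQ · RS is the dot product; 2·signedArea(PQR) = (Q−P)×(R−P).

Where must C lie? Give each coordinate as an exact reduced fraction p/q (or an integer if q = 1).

1. C_x = 3  [DA ∥ CB ∩ AB ∥ DC]
2. C_y = 2  [DA ∥ CB ∩ AB ∥ DC]
   → C = (3, 2)

C = (3, 2)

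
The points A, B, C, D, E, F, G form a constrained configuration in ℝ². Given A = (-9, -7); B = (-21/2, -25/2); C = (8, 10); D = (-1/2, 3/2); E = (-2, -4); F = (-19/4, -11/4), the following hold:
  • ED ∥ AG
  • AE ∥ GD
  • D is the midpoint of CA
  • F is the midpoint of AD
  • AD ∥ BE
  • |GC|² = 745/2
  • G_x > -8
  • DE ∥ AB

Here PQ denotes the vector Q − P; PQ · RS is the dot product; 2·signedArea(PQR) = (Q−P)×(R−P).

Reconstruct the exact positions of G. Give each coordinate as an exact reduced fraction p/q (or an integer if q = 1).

1. G_x = -15/2  [AE ∥ GD ∩ ED ∥ AG]
2. G_y = -3/2  [AE ∥ GD ∩ ED ∥ AG]
   → G = (-15/2, -3/2)

G = (-15/2, -3/2)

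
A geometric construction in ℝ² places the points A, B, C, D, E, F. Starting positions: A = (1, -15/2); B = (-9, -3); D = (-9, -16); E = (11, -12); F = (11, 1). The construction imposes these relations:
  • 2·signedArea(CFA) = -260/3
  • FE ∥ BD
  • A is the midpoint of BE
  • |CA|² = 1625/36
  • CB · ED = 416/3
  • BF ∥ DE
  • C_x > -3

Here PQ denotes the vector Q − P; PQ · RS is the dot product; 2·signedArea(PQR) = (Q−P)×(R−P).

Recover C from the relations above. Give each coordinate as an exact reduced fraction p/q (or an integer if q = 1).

C = (-7/3, -5/3)

1. C_x = -7/3  [2·signedArea(CFA) = -260/3 ∩ CB · ED = 416/3]
2. C_y = -5/3  [2·signedArea(CFA) = -260/3 ∩ CB · ED = 416/3]
   → C = (-7/3, -5/3)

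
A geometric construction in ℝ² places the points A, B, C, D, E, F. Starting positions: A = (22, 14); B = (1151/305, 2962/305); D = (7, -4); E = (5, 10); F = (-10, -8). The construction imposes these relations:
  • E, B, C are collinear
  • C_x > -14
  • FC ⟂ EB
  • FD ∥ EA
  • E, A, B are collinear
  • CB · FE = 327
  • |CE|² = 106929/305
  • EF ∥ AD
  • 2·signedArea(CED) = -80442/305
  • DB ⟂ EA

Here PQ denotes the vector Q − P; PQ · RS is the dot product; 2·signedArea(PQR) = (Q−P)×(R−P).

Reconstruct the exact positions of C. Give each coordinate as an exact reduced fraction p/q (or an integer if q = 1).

1. C_x = -4034/305  [E, B, C are collinear ∩ FC ⟂ EB]
2. C_y = 1742/305  [E, B, C are collinear ∩ FC ⟂ EB]
   → C = (-4034/305, 1742/305)

C = (-4034/305, 1742/305)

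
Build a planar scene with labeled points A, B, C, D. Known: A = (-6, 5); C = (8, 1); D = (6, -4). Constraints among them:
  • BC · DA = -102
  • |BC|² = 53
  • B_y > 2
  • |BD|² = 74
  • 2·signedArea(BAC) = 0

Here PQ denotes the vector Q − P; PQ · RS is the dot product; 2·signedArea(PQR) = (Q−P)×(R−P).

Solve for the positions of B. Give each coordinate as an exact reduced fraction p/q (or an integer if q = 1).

B = (1, 3)

1. B_x = 1  [2·signedArea(BAC) = 0 ∩ BC · DA = -102]
2. B_y = 3  [2·signedArea(BAC) = 0 ∩ BC · DA = -102]
   → B = (1, 3)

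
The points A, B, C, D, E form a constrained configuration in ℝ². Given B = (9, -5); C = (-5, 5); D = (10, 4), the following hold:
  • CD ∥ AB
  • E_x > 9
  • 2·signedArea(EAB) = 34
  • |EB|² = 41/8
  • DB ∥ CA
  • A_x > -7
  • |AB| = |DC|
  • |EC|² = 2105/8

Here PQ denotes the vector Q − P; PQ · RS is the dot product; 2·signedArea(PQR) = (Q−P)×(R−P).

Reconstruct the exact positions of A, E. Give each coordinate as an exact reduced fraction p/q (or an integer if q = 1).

1. A_x = -6  [CD ∥ AB ∩ DB ∥ CA]
2. A_y = -4  [CD ∥ AB ∩ DB ∥ CA]
   → A = (-6, -4)
3. E_x = 37/4  [line 1·x + 15·y + 32 = 0 ∩ |EC|² = 2105/8]
4. E_y = -11/4  [line 1·x + 15·y + 32 = 0 ∩ |EC|² = 2105/8]
   → E = (37/4, -11/4)

A = (-6, -4)
E = (37/4, -11/4)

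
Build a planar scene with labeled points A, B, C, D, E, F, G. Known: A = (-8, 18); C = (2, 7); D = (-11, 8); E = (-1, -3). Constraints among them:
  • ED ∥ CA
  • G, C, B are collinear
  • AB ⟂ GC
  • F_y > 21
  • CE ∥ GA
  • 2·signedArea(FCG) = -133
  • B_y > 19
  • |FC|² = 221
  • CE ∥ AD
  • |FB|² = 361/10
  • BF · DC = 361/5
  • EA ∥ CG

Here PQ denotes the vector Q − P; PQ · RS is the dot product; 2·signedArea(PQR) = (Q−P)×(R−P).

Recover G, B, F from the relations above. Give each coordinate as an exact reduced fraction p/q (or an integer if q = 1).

1. G_x = -5  [CE ∥ GA ∩ EA ∥ CG]
2. G_y = 28  [CE ∥ GA ∩ EA ∥ CG]
   → G = (-5, 28)
3. B_x = -23/10  [G, C, B are collinear ∩ AB ⟂ GC]
4. B_y = 199/10  [G, C, B are collinear ∩ AB ⟂ GC]
   → B = (-23/10, 199/10)
5. F_x = 17/5  [2·signedArea(FCG) = -133 ∩ BF · DC = 361/5]
6. F_y = 109/5  [2·signedArea(FCG) = -133 ∩ BF · DC = 361/5]
   → F = (17/5, 109/5)

B = (-23/10, 199/10)
F = (17/5, 109/5)
G = (-5, 28)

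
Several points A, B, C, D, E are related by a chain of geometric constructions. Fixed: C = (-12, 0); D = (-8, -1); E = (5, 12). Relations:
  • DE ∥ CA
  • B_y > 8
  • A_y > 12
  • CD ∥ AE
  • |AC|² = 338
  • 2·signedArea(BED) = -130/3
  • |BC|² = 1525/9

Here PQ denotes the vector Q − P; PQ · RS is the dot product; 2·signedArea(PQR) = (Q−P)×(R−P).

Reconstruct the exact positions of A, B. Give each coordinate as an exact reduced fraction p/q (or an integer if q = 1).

A = (1, 13)
B = (-2, 25/3)

1. A_x = 1  [CD ∥ AE ∩ DE ∥ CA]
2. A_y = 13  [CD ∥ AE ∩ DE ∥ CA]
   → A = (1, 13)
3. B_x = -2  [line 13·x + -13·y + 403/3 = 0 ∩ |BC|² = 1525/9]
4. B_y = 25/3  [line 13·x + -13·y + 403/3 = 0 ∩ |BC|² = 1525/9]
   → B = (-2, 25/3)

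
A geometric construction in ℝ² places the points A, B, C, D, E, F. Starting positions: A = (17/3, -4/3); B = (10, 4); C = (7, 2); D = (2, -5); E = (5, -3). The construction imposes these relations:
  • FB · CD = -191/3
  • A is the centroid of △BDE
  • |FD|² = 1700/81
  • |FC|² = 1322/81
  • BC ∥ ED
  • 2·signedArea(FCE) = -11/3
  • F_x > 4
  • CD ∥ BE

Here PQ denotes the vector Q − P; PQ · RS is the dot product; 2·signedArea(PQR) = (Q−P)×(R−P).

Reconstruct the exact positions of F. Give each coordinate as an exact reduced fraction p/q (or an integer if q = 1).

1. F_x = 44/9  [FB · CD = -191/3 ∩ 2·signedArea(FCE) = -11/3]
2. F_y = -13/9  [FB · CD = -191/3 ∩ 2·signedArea(FCE) = -11/3]
   → F = (44/9, -13/9)

F = (44/9, -13/9)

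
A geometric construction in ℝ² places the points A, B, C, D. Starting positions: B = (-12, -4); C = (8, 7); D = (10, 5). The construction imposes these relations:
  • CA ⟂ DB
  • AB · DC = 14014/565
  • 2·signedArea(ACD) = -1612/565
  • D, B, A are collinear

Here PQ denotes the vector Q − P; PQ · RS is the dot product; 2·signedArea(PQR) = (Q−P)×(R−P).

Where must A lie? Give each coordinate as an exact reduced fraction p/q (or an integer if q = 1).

A = (5078/565, 2591/565)

1. A_x = 5078/565  [D, B, A are collinear ∩ CA ⟂ DB]
2. A_y = 2591/565  [D, B, A are collinear ∩ CA ⟂ DB]
   → A = (5078/565, 2591/565)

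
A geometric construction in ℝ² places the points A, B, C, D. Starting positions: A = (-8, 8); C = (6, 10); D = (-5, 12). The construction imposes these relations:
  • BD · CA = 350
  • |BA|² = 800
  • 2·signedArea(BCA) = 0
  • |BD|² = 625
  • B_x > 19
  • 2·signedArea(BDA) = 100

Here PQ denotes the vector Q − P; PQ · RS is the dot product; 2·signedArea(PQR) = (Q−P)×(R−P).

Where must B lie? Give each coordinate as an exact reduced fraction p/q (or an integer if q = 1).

1. B_x = 20  [2·signedArea(BCA) = 0 ∩ BD · CA = 350]
2. B_y = 12  [2·signedArea(BCA) = 0 ∩ BD · CA = 350]
   → B = (20, 12)

B = (20, 12)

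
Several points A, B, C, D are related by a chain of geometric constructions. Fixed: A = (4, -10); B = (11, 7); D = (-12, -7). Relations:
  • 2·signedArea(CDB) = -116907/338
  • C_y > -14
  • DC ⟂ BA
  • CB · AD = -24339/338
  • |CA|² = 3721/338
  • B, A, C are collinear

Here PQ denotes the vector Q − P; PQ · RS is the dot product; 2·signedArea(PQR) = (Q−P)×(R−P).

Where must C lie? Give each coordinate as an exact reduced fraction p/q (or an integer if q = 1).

C = (925/338, -4417/338)

1. C_x = 925/338  [B, A, C are collinear ∩ DC ⟂ BA]
2. C_y = -4417/338  [B, A, C are collinear ∩ DC ⟂ BA]
   → C = (925/338, -4417/338)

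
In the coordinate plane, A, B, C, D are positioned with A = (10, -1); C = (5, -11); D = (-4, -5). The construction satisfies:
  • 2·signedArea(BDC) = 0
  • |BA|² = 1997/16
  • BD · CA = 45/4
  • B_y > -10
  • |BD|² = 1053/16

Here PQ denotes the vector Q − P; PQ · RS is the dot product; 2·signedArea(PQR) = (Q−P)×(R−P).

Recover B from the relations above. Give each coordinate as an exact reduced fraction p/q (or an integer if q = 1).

1. B_x = 11/4  [2·signedArea(BDC) = 0 ∩ BD · CA = 45/4]
2. B_y = -19/2  [2·signedArea(BDC) = 0 ∩ BD · CA = 45/4]
   → B = (11/4, -19/2)

B = (11/4, -19/2)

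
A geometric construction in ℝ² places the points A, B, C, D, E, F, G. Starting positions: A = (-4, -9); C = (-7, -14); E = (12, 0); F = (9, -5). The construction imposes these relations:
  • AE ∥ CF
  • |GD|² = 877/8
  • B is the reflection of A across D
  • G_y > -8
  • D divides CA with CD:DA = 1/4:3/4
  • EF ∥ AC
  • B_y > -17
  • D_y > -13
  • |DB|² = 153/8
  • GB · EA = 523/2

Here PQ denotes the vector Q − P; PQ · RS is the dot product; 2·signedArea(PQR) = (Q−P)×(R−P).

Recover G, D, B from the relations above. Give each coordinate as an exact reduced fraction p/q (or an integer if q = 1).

B = (-17/2, -33/2)
D = (-25/4, -51/4)
G = (5/2, -7)

1. D_x = -25/4  [D divides CA with CD:DA = 1/4:3/4]
2. D_y = -51/4  [D divides CA with CD:DA = 1/4:3/4]
   → D = (-25/4, -51/4)
3. B_x = -17/2  [B is the reflection of A across D]
4. B_y = -33/2  [B is the reflection of A across D]
   → B = (-17/2, -33/2)
5. G_x = 5/2  [line 16·x + 9·y + 23 = 0 ∩ |GD|² = 877/8]
6. G_y = -7  [line 16·x + 9·y + 23 = 0 ∩ |GD|² = 877/8]
   → G = (5/2, -7)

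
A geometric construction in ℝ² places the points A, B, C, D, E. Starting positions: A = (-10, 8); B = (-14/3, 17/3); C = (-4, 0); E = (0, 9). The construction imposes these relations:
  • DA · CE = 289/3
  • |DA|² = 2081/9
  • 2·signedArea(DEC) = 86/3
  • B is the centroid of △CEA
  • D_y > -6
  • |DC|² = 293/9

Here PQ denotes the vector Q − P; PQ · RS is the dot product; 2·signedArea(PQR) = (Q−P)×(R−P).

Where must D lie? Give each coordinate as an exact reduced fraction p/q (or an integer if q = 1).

D = (-10/3, -17/3)

1. D_x = -10/3  [2·signedArea(DEC) = 86/3 ∩ DA · CE = 289/3]
2. D_y = -17/3  [2·signedArea(DEC) = 86/3 ∩ DA · CE = 289/3]
   → D = (-10/3, -17/3)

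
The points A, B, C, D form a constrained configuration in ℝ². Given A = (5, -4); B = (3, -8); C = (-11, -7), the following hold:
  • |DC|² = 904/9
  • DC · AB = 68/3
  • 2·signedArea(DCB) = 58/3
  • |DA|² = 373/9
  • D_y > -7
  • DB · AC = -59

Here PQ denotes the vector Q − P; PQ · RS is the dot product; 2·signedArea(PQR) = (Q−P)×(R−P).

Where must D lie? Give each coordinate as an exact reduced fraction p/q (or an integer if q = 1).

D = (-1, -19/3)

1. D_x = -1  [DC · AB = 68/3 ∩ 2·signedArea(DCB) = 58/3]
2. D_y = -19/3  [DC · AB = 68/3 ∩ 2·signedArea(DCB) = 58/3]
   → D = (-1, -19/3)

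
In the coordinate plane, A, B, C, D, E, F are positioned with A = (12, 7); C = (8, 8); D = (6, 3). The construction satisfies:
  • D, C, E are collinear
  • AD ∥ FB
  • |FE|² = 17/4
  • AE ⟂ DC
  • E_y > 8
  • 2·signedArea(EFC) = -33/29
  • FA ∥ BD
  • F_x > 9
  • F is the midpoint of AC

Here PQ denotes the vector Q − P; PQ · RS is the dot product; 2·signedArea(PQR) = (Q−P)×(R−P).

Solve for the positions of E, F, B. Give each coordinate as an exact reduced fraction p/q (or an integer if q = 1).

B = (4, 7/2)
E = (238/29, 247/29)
F = (10, 15/2)

1. E_x = 238/29  [D, C, E are collinear ∩ AE ⟂ DC]
2. E_y = 247/29  [D, C, E are collinear ∩ AE ⟂ DC]
   → E = (238/29, 247/29)
3. F_x = 10  [F is the midpoint of AC]
4. F_y = 15/2  [F is the midpoint of AC]
   → F = (10, 15/2)
5. B_x = 4  [FA ∥ BD ∩ AD ∥ FB]
6. B_y = 7/2  [FA ∥ BD ∩ AD ∥ FB]
   → B = (4, 7/2)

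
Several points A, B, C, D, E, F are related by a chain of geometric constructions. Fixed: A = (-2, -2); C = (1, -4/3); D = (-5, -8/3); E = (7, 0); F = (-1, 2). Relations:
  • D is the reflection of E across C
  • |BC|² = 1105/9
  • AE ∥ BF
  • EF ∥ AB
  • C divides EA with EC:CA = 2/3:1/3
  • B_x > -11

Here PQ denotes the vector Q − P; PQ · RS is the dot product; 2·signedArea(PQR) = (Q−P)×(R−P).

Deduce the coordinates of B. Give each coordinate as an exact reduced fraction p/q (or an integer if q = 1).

B = (-10, 0)

1. B_x = -10  [AE ∥ BF ∩ EF ∥ AB]
2. B_y = 0  [AE ∥ BF ∩ EF ∥ AB]
   → B = (-10, 0)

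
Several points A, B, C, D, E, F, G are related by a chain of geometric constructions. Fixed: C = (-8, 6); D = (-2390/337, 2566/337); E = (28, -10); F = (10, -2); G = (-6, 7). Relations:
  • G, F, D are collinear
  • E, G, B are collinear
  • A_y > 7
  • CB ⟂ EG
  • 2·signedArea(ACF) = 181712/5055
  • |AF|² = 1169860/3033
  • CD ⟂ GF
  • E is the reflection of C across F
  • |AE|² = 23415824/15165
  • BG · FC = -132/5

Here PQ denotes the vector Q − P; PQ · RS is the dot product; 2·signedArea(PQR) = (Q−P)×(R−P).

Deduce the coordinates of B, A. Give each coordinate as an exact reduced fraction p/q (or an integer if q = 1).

1. B_x = -36/5  [E, G, B are collinear ∩ CB ⟂ EG]
2. B_y = 38/5  [E, G, B are collinear ∩ CB ⟂ EG]
   → B = (-36/5, 38/5)
3. A_x = -36032/5055  [line 8·x + 18·y + -404132/5055 = 0 ∩ |AE|² = 23415824/15165]
4. A_y = 12822/1685  [line 8·x + 18·y + -404132/5055 = 0 ∩ |AE|² = 23415824/15165]
   → A = (-36032/5055, 12822/1685)

A = (-36032/5055, 12822/1685)
B = (-36/5, 38/5)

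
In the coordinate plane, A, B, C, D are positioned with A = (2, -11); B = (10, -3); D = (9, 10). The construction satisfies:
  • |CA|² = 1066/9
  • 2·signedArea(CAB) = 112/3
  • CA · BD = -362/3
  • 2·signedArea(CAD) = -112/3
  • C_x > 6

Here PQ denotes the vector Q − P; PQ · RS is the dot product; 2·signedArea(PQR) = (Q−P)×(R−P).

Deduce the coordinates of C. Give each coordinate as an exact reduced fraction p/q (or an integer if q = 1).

1. C_x = 7  [2·signedArea(CAD) = -112/3 ∩ CA · BD = -362/3]
2. C_y = -4/3  [2·signedArea(CAD) = -112/3 ∩ CA · BD = -362/3]
   → C = (7, -4/3)

C = (7, -4/3)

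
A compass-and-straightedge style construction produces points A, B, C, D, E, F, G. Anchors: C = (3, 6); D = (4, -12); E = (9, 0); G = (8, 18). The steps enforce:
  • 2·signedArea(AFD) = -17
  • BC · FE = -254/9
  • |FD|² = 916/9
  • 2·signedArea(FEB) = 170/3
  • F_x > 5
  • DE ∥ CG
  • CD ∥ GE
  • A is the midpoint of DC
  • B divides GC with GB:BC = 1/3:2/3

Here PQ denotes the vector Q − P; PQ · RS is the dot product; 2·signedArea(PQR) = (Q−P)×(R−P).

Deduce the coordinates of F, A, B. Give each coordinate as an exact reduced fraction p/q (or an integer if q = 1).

1. A_x = 7/2  [A is the midpoint of DC]
2. A_y = -3  [A is the midpoint of DC]
   → A = (7/2, -3)
3. B_x = 19/3  [B divides GC with GB:BC = 1/3:2/3]
4. B_y = 14  [B divides GC with GB:BC = 1/3:2/3]
   → B = (19/3, 14)
5. F_x = 16/3  [2·signedArea(FEB) = 170/3 ∩ BC · FE = -254/9]
6. F_y = -2  [2·signedArea(FEB) = 170/3 ∩ BC · FE = -254/9]
   → F = (16/3, -2)

A = (7/2, -3)
B = (19/3, 14)
F = (16/3, -2)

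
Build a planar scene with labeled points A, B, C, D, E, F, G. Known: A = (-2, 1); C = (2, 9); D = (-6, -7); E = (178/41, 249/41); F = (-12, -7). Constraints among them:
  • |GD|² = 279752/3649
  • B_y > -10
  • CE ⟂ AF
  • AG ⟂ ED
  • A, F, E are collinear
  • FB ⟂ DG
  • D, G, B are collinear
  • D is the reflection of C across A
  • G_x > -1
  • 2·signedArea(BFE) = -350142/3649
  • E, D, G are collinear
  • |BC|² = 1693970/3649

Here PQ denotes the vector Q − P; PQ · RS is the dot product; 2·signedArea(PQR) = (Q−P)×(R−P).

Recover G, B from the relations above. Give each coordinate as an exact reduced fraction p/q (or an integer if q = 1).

1. G_x = -2072/3649  [E, D, G are collinear ∩ AG ⟂ ED]
2. G_y = -485/3649  [E, D, G are collinear ∩ AG ⟂ ED]
   → G = (-2072/3649, -485/3649)
3. B_x = -30321/3649  [D, G, B are collinear ∩ FB ⟂ DG]
4. B_y = -36196/3649  [D, G, B are collinear ∩ FB ⟂ DG]
   → B = (-30321/3649, -36196/3649)

B = (-30321/3649, -36196/3649)
G = (-2072/3649, -485/3649)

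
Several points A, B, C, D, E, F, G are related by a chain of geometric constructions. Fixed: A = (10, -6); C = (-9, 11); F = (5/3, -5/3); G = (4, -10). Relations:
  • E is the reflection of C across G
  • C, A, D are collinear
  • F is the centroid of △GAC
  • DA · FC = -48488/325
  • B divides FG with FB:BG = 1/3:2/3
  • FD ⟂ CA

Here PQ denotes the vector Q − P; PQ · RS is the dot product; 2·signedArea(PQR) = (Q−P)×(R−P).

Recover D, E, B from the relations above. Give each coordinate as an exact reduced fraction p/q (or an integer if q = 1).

B = (22/9, -40/9)
D = (1046/325, 22/325)
E = (17, -31)

1. D_x = 1046/325  [C, A, D are collinear ∩ FD ⟂ CA]
2. D_y = 22/325  [C, A, D are collinear ∩ FD ⟂ CA]
   → D = (1046/325, 22/325)
3. E_x = 17  [E is the reflection of C across G]
4. E_y = -31  [E is the reflection of C across G]
   → E = (17, -31)
5. B_x = 22/9  [B divides FG with FB:BG = 1/3:2/3]
6. B_y = -40/9  [B divides FG with FB:BG = 1/3:2/3]
   → B = (22/9, -40/9)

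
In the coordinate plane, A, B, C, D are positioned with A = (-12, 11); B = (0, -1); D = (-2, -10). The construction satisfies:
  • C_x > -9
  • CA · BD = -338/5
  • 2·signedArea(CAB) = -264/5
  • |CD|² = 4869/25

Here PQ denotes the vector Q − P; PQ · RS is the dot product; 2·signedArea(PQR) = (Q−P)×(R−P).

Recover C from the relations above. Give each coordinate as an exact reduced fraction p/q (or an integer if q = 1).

1. C_x = -8  [2·signedArea(CAB) = -264/5 ∩ CA · BD = -338/5]
2. C_y = 13/5  [2·signedArea(CAB) = -264/5 ∩ CA · BD = -338/5]
   → C = (-8, 13/5)

C = (-8, 13/5)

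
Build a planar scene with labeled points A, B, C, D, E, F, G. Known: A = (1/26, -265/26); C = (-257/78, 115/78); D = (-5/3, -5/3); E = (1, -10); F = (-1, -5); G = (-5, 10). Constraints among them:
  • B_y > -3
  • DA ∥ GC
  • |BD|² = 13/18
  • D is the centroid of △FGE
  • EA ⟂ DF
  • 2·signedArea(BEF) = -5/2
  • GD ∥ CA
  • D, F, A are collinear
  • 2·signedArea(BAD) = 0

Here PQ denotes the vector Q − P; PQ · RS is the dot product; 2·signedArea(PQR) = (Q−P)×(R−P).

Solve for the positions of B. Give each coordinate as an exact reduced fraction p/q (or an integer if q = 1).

B = (-3/2, -5/2)

1. B_x = -3/2  [2·signedArea(BAD) = 0 ∩ 2·signedArea(BEF) = -5/2]
2. B_y = -5/2  [2·signedArea(BAD) = 0 ∩ 2·signedArea(BEF) = -5/2]
   → B = (-3/2, -5/2)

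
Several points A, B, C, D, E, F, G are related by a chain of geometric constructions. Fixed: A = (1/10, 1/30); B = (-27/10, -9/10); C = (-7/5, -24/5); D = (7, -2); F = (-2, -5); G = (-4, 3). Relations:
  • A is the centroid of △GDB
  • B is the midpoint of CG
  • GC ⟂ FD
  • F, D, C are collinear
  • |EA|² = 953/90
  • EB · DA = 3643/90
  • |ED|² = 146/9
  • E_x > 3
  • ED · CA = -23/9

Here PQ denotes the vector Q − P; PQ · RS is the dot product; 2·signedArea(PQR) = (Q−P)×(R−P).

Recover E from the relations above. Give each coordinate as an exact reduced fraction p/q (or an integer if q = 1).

1. E_x = 10/3  [ED · CA = -23/9 ∩ EB · DA = 3643/90]
2. E_y = -1/3  [ED · CA = -23/9 ∩ EB · DA = 3643/90]
   → E = (10/3, -1/3)

E = (10/3, -1/3)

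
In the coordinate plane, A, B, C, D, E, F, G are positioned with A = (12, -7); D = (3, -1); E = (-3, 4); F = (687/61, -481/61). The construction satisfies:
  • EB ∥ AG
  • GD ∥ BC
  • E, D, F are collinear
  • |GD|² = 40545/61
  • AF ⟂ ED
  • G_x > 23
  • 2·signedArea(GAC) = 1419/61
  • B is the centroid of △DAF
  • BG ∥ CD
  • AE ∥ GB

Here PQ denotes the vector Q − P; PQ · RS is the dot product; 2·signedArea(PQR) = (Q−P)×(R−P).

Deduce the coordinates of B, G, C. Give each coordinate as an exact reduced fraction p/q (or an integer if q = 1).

B = (534/61, -323/61)
C = (-12, 10)
G = (1449/61, -994/61)

1. B_x = 534/61  [B is the centroid of △DAF]
2. B_y = -323/61  [B is the centroid of △DAF]
   → B = (534/61, -323/61)
3. G_x = 1449/61  [AE ∥ GB ∩ EB ∥ AG]
4. G_y = -994/61  [AE ∥ GB ∩ EB ∥ AG]
   → G = (1449/61, -994/61)
5. C_x = -12  [BG ∥ CD ∩ GD ∥ BC]
6. C_y = 10  [BG ∥ CD ∩ GD ∥ BC]
   → C = (-12, 10)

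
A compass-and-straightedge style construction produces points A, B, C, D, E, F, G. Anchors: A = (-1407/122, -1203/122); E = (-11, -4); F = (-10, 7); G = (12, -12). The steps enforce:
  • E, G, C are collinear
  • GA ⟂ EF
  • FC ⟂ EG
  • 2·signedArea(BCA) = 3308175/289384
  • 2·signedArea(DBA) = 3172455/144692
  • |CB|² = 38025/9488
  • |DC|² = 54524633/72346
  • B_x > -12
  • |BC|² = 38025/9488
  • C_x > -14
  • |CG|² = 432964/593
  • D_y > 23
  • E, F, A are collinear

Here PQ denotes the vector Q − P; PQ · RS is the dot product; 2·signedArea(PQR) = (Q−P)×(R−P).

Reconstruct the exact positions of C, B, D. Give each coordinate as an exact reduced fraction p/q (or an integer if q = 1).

1. C_x = -8018/593  [E, G, C are collinear ∩ FC ⟂ EG]
2. C_y = -1852/593  [E, G, C are collinear ∩ FC ⟂ EG]
   → C = (-8018/593, -1852/593)
3. B_x = -27587/2372  [line 487435/72346·x + 143845/72346·y + 24851385/289384 = 0 ∩ |BC|² = 38025/9488]
4. B_y = -2242/593  [line 487435/72346·x + 143845/72346·y + 24851385/289384 = 0 ∩ |BC|² = 38025/9488]
   → B = (-27587/2372, -2242/593)
5. D_x = -1033/122  [line 439855/72346·x + 14105/144692·y + 14224275/289384 = 0 ∩ |DC|² = 54524633/72346]
6. D_y = 2911/122  [line 439855/72346·x + 14105/144692·y + 14224275/289384 = 0 ∩ |DC|² = 54524633/72346]
   → D = (-1033/122, 2911/122)

B = (-27587/2372, -2242/593)
C = (-8018/593, -1852/593)
D = (-1033/122, 2911/122)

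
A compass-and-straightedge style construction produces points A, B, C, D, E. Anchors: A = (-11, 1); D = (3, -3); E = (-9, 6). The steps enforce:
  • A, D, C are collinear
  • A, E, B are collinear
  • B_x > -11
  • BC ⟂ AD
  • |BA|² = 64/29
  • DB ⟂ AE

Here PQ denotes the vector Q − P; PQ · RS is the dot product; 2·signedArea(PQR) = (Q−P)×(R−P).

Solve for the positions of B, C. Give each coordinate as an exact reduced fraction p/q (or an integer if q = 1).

1. B_x = -303/29  [A, E, B are collinear ∩ DB ⟂ AE]
2. B_y = 69/29  [A, E, B are collinear ∩ DB ⟂ AE]
   → B = (-303/29, 69/29)
3. C_x = -16683/1537  [A, D, C are collinear ∩ BC ⟂ AD]
4. C_y = 1473/1537  [A, D, C are collinear ∩ BC ⟂ AD]
   → C = (-16683/1537, 1473/1537)

B = (-303/29, 69/29)
C = (-16683/1537, 1473/1537)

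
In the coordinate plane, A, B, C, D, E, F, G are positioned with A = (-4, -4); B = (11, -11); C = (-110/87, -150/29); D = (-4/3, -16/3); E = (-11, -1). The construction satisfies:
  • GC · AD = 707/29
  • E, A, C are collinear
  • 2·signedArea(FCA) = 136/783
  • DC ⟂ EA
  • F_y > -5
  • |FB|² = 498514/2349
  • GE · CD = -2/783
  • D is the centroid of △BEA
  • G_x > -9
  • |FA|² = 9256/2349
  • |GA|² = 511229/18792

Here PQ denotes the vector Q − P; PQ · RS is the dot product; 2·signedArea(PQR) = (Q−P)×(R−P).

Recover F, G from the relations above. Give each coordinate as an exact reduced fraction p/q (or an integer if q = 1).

F = (-574/261, -1262/261)
G = (-9187/1044, -2045/1044)

1. F_x = -574/261  [line -34/29·x + -238/87·y + -12376/783 = 0 ∩ |FB|² = 498514/2349]
2. F_y = -1262/261  [line -34/29·x + -238/87·y + -12376/783 = 0 ∩ |FB|² = 498514/2349]
   → F = (-574/261, -1262/261)
3. G_x = -9187/1044  [GC · AD = 707/29 ∩ GE · CD = -2/783]
4. G_y = -2045/1044  [GC · AD = 707/29 ∩ GE · CD = -2/783]
   → G = (-9187/1044, -2045/1044)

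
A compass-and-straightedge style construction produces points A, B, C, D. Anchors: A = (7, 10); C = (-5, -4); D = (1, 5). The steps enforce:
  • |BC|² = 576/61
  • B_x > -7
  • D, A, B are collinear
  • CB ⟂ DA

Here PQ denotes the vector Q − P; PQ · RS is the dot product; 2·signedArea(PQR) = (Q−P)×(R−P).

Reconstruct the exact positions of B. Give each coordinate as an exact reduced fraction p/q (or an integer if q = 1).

B = (-425/61, -100/61)

1. B_x = -425/61  [D, A, B are collinear ∩ CB ⟂ DA]
2. B_y = -100/61  [D, A, B are collinear ∩ CB ⟂ DA]
   → B = (-425/61, -100/61)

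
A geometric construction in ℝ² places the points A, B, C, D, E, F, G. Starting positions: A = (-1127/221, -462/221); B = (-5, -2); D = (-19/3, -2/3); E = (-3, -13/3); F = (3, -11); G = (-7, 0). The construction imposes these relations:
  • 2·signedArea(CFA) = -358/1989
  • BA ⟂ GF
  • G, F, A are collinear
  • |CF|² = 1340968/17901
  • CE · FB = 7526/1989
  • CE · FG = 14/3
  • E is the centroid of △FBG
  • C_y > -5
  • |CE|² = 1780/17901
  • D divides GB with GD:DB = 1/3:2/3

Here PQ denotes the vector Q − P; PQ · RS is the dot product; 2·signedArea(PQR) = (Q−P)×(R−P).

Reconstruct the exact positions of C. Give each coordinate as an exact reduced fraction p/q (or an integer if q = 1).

C = (-5591/1989, -9121/1989)

1. C_x = -5591/1989  [2·signedArea(CFA) = -358/1989 ∩ CE · FG = 14/3]
2. C_y = -9121/1989  [2·signedArea(CFA) = -358/1989 ∩ CE · FG = 14/3]
   → C = (-5591/1989, -9121/1989)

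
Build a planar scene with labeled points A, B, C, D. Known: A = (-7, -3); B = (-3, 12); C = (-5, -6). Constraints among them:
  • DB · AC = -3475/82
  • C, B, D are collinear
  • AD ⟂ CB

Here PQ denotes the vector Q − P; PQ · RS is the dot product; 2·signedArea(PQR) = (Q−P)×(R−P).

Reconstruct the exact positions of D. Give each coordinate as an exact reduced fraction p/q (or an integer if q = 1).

D = (-385/82, -267/82)

1. D_x = -385/82  [C, B, D are collinear ∩ AD ⟂ CB]
2. D_y = -267/82  [C, B, D are collinear ∩ AD ⟂ CB]
   → D = (-385/82, -267/82)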